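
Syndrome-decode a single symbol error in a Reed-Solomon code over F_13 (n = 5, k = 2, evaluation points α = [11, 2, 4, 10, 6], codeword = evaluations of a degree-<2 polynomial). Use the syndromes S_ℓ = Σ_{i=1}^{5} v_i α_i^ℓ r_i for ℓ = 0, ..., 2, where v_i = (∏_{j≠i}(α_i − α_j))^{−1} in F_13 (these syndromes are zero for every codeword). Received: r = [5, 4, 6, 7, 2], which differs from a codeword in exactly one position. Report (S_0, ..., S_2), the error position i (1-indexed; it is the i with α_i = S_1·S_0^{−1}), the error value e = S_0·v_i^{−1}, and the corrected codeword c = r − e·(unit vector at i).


S = (5, 10, 7), error at position 2, error magnitude e = 7, c = [5, 10, 6, 7, 2].

Step 1: column multipliers v_i = (∏_{j≠i}(α_i − α_j))^{−1} mod 13.
  i = 1 (α = 11): (11−2)(11−4)(11−10)(11−6) = 9·7·1·5 = 315 ≡ 3, so v_1 = 3^{−1} = 9 (mod 13).
  i = 2 (α = 2): (2−11)(2−4)(2−10)(2−6) = (−9)·(−2)·(−8)·(−4) = 576 ≡ 4, so v_2 = 4^{−1} = 10 (mod 13).
  i = 3 (α = 4): (4−11)(4−2)(4−10)(4−6) = (−7)·2·(−6)·(−2) = −168 ≡ 1, so v_3 = 1^{−1} = 1 (mod 13).
  i = 4 (α = 10): (10−11)(10−2)(10−4)(10−6) = (−1)·8·6·4 = −192 ≡ 3, so v_4 = 3^{−1} = 9 (mod 13).
  i = 5 (α = 6): (6−11)(6−2)(6−4)(6−10) = (−5)·4·2·(−4) = 160 ≡ 4, so v_5 = 4^{−1} = 10 (mod 13).
  v = [9, 10, 1, 9, 10].
Step 2: syndromes of r = [5, 4, 6, 7, 2] (all sums mod 13).
  S_0 = Σ v_i r_i = 9·5 + 10·4 + 1·6 + 9·7 + 10·2 = 174 ≡ 5.
  S_1 = Σ v_i α_i r_i = 9·11·5 + 10·2·4 + 1·4·6 + 9·10·7 + 10·6·2 = 1349 ≡ 10.
  α_i^2 mod 13 = [4, 4, 3, 9, 10].
  S_2 = Σ v_i α_i^2 r_i = 9·4·5 + 10·4·4 + 1·3·6 + 9·9·7 + 10·10·2 = 1125 ≡ 7.
  S = (5, 10, 7) ≠ 0, so r is not a codeword (an error is present).
Step 3: locate the error. For a single error e at position i, S_ℓ = v_i·e·α_i^ℓ, so α_err = S_1/S_0.
  S_0^{−1} = 5^{−1} = 8 (mod 13), so α_err = 10·8 = 80 ≡ 2 = α_2. Error position i = 2.
  Consistency check: S_2/S_1 = 7·4 = 28 ≡ 2 = α_err ✓ (single-error assumption holds).
Step 4: error magnitude e = S_0/v_2 = S_0·∏_{j≠2}(α_2 − α_j) = 5·4 = 20 ≡ 7 (mod 13).
Step 5: correct position 2: c_2 = r_2 − e = 4 − 7 ≡ 10 (mod 13). Hence c = [5, 10, 6, 7, 2].
  Check: interpolating c through the α_i gives m(x) = 1 + 11·x (degree < 2) with m(α_i) = c_i for every i, so c is indeed a codeword.


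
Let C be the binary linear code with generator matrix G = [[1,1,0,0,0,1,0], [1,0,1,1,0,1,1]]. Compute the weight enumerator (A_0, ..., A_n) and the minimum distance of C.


Weight distribution: A_0 = 1, A_3 = 1, A_4 = 1, A_5 = 1. Minimum distance d = 3.

Enumerate all 2^2 = 4 messages m ∈ F_2^2.
For each, compute codeword c = mG in F_2^7, then tally its weight.
  m = 00 → c = 0000000, weight = 0.
  m = 10 → c = 1100010, weight = 3.
  m = 01 → c = 1011011, weight = 5.
  m = 11 → c = 0111001, weight = 4.
Tally weights:
  weight 0: 1 codewords.
  weight 3: 1 codewords.
  weight 4: 1 codewords.
  weight 5: 1 codewords.
Minimum distance d = smallest w > 0 with A_w > 0 = 3.
Sanity: Σ A_w = 4 = 2^2 = 4 ✓.


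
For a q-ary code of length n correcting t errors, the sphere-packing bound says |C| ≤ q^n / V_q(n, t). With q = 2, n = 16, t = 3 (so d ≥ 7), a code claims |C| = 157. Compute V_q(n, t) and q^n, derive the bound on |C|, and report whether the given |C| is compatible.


V_q(n, t) = 697, q^n = 65536, Hamming bound = 94, |C| = 157 > bound (violated).

Step 1: Compute V_q(n, t) = Σ_{j=0}^3 C(n, j) (q−1)^j.
  j = 0: C(16,0)·(1)^0 = 1·1 = 1.
  j = 1: C(16,1)·(1)^1 = 16·1 = 16.
  j = 2: C(16,2)·(1)^2 = 120·1 = 120.
  j = 3: C(16,3)·(1)^3 = 560·1 = 560.
  V_q(n, t) = 1 + 16 + 120 + 560 = 697.
Step 2: q^n = 2^16 = 65536.
Step 3: Hamming bound ⌊q^n / V_q(n,t)⌋ = ⌊65536/697⌋ = 94.
Step 4: Compare |C| = 157 to 94: violated.
The claimed |C| lies above the Hamming bound, so no 2-ary code of length 16 with d ≥ 7 can have 157 codewords.


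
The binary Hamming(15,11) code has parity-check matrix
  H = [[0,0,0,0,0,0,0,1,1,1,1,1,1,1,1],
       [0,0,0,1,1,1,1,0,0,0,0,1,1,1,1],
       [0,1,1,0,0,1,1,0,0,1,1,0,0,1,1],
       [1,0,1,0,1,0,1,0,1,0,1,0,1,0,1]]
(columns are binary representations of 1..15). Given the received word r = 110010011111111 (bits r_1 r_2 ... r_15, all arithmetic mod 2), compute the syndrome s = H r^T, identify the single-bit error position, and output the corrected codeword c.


s = (0, 1, 1, 0)^T, error position = 6, corrected codeword c = 110011011111111

Compute s = H r^T mod 2 one row at a time:
  s_1 = 1 + 1 + 1 + 1 + 1 + 1 + 1 + 1 = 8 ≡ 0 (mod 2).
  s_2 = 0 + 1 + 0 + 0 + 1 + 1 + 1 + 1 = 5 ≡ 1 (mod 2).
  s_3 = 1 + 0 + 0 + 0 + 1 + 1 + 1 + 1 = 5 ≡ 1 (mod 2).
  s_4 = 1 + 0 + 1 + 0 + 1 + 1 + 1 + 1 = 6 ≡ 0 (mod 2).
s = (0, 1, 1, 0)^T — this equals column 6 of H (binary 0110), so error is at position 6.
Correct: flip bit 6 of r = 110010011111111 to get c = 110011011111111.


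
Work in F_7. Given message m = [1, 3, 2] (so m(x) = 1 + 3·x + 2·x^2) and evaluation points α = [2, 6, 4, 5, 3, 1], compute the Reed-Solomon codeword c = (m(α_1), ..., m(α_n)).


c = [1, 0, 3, 3, 0, 6]

Message polynomial: m(x) = 1 + 3·x + 2·x^2 (mod 7).
For each evaluation point α_i, compute m(α_i) mod 7:
  α_1 = 2: Horner steps 2 → 0 → 1, so m(2) = 1.
  α_2 = 6: Horner steps 2 → 1 → 0, so m(6) = 0.
  α_3 = 4: Horner steps 2 → 4 → 3, so m(4) = 3.
  α_4 = 5: Horner steps 2 → 6 → 3, so m(5) = 3.
  α_5 = 3: Horner steps 2 → 2 → 0, so m(3) = 0.
  α_6 = 1: Horner steps 2 → 5 → 6, so m(1) = 6.
Codeword c = [1, 0, 3, 3, 0, 6] ∈ F_7^6.


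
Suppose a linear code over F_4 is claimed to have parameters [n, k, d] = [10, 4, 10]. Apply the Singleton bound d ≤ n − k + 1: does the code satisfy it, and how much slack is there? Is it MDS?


Singleton RHS = n − k + 1 = 7, slack = -3, bound violated (no such code; not MDS).

Singleton bound: d ≤ n − k + 1.
Here n = 10, k = 4, so n − k + 1 = 7.
Given d = 10, check d ≤ 7: NO.
Slack = (n − k + 1) − d = -3.
The slack is negative: d = 10 exceeds n − k + 1 = 7 by 3, so the Singleton bound is violated and no linear [10, 4, 10]_4 code can exist. In particular it is not MDS (MDS requires d = n − k + 1 exactly).
Description: the claimed parameters are [10, 4, 10]_4; such a code would be impossible (violates the Singleton bound).


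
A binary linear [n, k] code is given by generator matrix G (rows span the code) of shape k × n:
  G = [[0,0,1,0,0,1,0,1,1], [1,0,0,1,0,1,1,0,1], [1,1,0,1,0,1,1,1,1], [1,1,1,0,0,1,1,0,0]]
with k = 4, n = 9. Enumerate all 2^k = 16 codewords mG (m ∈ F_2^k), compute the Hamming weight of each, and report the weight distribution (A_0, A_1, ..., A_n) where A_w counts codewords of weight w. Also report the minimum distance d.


Weight distribution: A_0 = 1, A_2 = 2, A_3 = 1, A_4 = 5, A_5 = 6, A_7 = 1. Minimum distance d = 2.

Enumerate all 2^4 = 16 messages m ∈ F_2^4.
For each, compute codeword c = mG in F_2^9, then tally its weight.
  m = 0000 → c = 000000000, weight = 0.
  m = 1000 → c = 001001011, weight = 4.
  m = 0100 → c = 100101101, weight = 5.
  m = 1100 → c = 101100110, weight = 5.
  m = 0010 → c = 110101111, weight = 7.
  m = 1010 → c = 111100100, weight = 5.
  m = 0110 → c = 010000010, weight = 2.
  m = 1110 → c = 011001001, weight = 4.
  m = 0001 → c = 111001100, weight = 5.
  m = 1001 → c = 110000111, weight = 5.
  m = 0101 → c = 011100001, weight = 4.
  m = 1101 → c = 010101010, weight = 4.
  m = 0011 → c = 001100011, weight = 4.
  m = 1011 → c = 000101000, weight = 2.
  m = 0111 → c = 101001110, weight = 5.
  m = 1111 → c = 100000101, weight = 3.
Tally weights:
  weight 0: 1 codewords.
  weight 2: 2 codewords.
  weight 3: 1 codewords.
  weight 4: 5 codewords.
  weight 5: 6 codewords.
  weight 7: 1 codewords.
Minimum distance d = smallest w > 0 with A_w > 0 = 2.
Sanity: Σ A_w = 16 = 2^4 = 16 ✓.


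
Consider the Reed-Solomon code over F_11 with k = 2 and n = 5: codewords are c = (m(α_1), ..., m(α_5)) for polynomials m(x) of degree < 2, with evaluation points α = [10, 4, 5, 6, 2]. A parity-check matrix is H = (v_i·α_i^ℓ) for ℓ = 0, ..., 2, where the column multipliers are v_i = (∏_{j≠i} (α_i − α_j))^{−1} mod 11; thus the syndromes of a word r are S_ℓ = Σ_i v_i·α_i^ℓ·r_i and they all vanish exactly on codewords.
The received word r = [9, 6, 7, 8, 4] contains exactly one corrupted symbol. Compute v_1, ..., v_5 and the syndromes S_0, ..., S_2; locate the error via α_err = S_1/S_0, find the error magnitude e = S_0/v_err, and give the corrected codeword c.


S = (10, 1, 10), error at position 1, error magnitude e = 8, c = [1, 6, 7, 8, 4].

Step 1: column multipliers v_i = (∏_{j≠i}(α_i − α_j))^{−1} mod 11.
  i = 1 (α = 10): (10−4)(10−5)(10−6)(10−2) = 6·5·4·8 = 960 ≡ 3, so v_1 = 3^{−1} = 4 (mod 11).
  i = 2 (α = 4): (4−10)(4−5)(4−6)(4−2) = (−6)·(−1)·(−2)·2 = −24 ≡ 9, so v_2 = 9^{−1} = 5 (mod 11).
  i = 3 (α = 5): (5−10)(5−4)(5−6)(5−2) = (−5)·1·(−1)·3 = 15 ≡ 4, so v_3 = 4^{−1} = 3 (mod 11).
  i = 4 (α = 6): (6−10)(6−4)(6−5)(6−2) = (−4)·2·1·4 = −32 ≡ 1, so v_4 = 1^{−1} = 1 (mod 11).
  i = 5 (α = 2): (2−10)(2−4)(2−5)(2−6) = (−8)·(−2)·(−3)·(−4) = 192 ≡ 5, so v_5 = 5^{−1} = 9 (mod 11).
  v = [4, 5, 3, 1, 9].
Step 2: syndromes of r = [9, 6, 7, 8, 4] (all sums mod 11).
  S_0 = Σ v_i r_i = 4·9 + 5·6 + 3·7 + 1·8 + 9·4 = 131 ≡ 10.
  S_1 = Σ v_i α_i r_i = 4·10·9 + 5·4·6 + 3·5·7 + 1·6·8 + 9·2·4 = 705 ≡ 1.
  α_i^2 mod 11 = [1, 5, 3, 3, 4].
  S_2 = Σ v_i α_i^2 r_i = 4·1·9 + 5·5·6 + 3·3·7 + 1·3·8 + 9·4·4 = 417 ≡ 10.
  S = (10, 1, 10) ≠ 0, so r is not a codeword (an error is present).
Step 3: locate the error. For a single error e at position i, S_ℓ = v_i·e·α_i^ℓ, so α_err = S_1/S_0.
  S_0^{−1} = 10^{−1} = 10 (mod 11), so α_err = 1·10 = 10 ≡ 10 = α_1. Error position i = 1.
  Consistency check: S_2/S_1 = 10·1 = 10 ≡ 10 = α_err ✓ (single-error assumption holds).
Step 4: error magnitude e = S_0/v_1 = S_0·∏_{j≠1}(α_1 − α_j) = 10·3 = 30 ≡ 8 (mod 11).
Step 5: correct position 1: c_1 = r_1 − e = 9 − 8 ≡ 1 (mod 11). Hence c = [1, 6, 7, 8, 4].
  Check: interpolating c through the α_i gives m(x) = 2 + 1·x (degree < 2) with m(α_i) = c_i for every i, so c is indeed a codeword.


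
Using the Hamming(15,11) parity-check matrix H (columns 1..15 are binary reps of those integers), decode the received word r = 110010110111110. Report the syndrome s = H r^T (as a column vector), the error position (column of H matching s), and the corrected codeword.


s = (0, 1, 1, 1)^T, error position = 7, corrected codeword c = 110010010111110

Compute s = H r^T mod 2 one row at a time:
  s_1 = 1 + 0 + 1 + 1 + 1 + 1 + 1 + 0 = 6 ≡ 0 (mod 2).
  s_2 = 0 + 1 + 0 + 1 + 1 + 1 + 1 + 0 = 5 ≡ 1 (mod 2).
  s_3 = 1 + 0 + 0 + 1 + 1 + 1 + 1 + 0 = 5 ≡ 1 (mod 2).
  s_4 = 1 + 0 + 1 + 1 + 0 + 1 + 1 + 0 = 5 ≡ 1 (mod 2).
s = (0, 1, 1, 1)^T — this equals column 7 of H (binary 0111), so error is at position 7.
Correct: flip bit 7 of r = 110010110111110 to get c = 110010010111110.


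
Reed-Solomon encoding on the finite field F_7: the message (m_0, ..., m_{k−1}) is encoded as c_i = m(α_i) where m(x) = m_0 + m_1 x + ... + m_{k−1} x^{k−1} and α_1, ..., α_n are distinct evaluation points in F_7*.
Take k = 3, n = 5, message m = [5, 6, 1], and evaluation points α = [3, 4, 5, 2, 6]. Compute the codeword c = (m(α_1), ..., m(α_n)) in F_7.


c = [4, 3, 4, 0, 0]

Message polynomial: m(x) = 5 + 6·x + 1·x^2 (mod 7).
For each evaluation point α_i, compute m(α_i) mod 7:
  α_1 = 3: Horner steps 1 → 2 → 4, so m(3) = 4.
  α_2 = 4: Horner steps 1 → 3 → 3, so m(4) = 3.
  α_3 = 5: Horner steps 1 → 4 → 4, so m(5) = 4.
  α_4 = 2: Horner steps 1 → 1 → 0, so m(2) = 0.
  α_5 = 6: Horner steps 1 → 5 → 0, so m(6) = 0.
Codeword c = [4, 3, 4, 0, 0] ∈ F_7^5.


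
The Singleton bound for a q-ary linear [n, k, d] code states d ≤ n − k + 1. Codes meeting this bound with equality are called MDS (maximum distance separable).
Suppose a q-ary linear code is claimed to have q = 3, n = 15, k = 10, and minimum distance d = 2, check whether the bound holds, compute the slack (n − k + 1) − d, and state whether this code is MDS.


Singleton RHS = n − k + 1 = 6, slack = 4, bound satisfied, not MDS.

Singleton bound: d ≤ n − k + 1.
Here n = 15, k = 10, so n − k + 1 = 6.
Given d = 2, check d ≤ 6: YES.
Slack = (n − k + 1) − d = 4.
The code is NOT MDS (slack = 4 > 0).
Description: the claimed parameters are [15, 10, 2]_3; such a code would be non-MDS.


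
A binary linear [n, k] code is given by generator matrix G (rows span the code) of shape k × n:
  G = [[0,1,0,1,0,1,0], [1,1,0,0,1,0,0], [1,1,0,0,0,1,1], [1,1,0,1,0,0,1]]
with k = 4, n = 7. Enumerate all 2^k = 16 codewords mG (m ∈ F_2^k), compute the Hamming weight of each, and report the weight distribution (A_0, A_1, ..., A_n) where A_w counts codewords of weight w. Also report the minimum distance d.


Weight distribution: A_0 = 1, A_1 = 1, A_2 = 2, A_3 = 6, A_4 = 5, A_5 = 1. Minimum distance d = 1.

Enumerate all 2^4 = 16 messages m ∈ F_2^4.
For each, compute codeword c = mG in F_2^7, then tally its weight.
  m = 0000 → c = 0000000, weight = 0.
  m = 1000 → c = 0101010, weight = 3.
  m = 0100 → c = 1100100, weight = 3.
  m = 1100 → c = 1001110, weight = 4.
  m = 0010 → c = 1100011, weight = 4.
  m = 1010 → c = 1001001, weight = 3.
  m = 0110 → c = 0000111, weight = 3.
  m = 1110 → c = 0101101, weight = 4.
  m = 0001 → c = 1101001, weight = 4.
  m = 1001 → c = 1000011, weight = 3.
  m = 0101 → c = 0001101, weight = 3.
  m = 1101 → c = 0100111, weight = 4.
  m = 0011 → c = 0001010, weight = 2.
  m = 1011 → c = 0100000, weight = 1.
  m = 0111 → c = 1101110, weight = 5.
  m = 1111 → c = 1000100, weight = 2.
Tally weights:
  weight 0: 1 codewords.
  weight 1: 1 codewords.
  weight 2: 2 codewords.
  weight 3: 6 codewords.
  weight 4: 5 codewords.
  weight 5: 1 codewords.
Minimum distance d = smallest w > 0 with A_w > 0 = 1.
Sanity: Σ A_w = 16 = 2^4 = 16 ✓.


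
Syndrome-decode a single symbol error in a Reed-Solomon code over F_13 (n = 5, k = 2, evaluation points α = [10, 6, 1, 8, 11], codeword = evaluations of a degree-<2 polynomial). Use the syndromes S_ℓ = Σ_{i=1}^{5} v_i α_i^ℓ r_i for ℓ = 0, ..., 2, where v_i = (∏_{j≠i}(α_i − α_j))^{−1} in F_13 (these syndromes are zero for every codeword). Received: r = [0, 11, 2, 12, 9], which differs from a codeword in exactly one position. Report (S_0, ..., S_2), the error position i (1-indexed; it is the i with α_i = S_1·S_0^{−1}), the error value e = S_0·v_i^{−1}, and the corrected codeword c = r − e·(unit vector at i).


S = (4, 5, 3), error at position 5, error magnitude e = 2, c = [0, 11, 2, 12, 7].

Step 1: column multipliers v_i = (∏_{j≠i}(α_i − α_j))^{−1} mod 13.
  i = 1 (α = 10): (10−6)(10−1)(10−8)(10−11) = 4·9·2·(−1) = −72 ≡ 6, so v_1 = 6^{−1} = 11 (mod 13).
  i = 2 (α = 6): (6−10)(6−1)(6−8)(6−11) = (−4)·5·(−2)·(−5) = −200 ≡ 8, so v_2 = 8^{−1} = 5 (mod 13).
  i = 3 (α = 1): (1−10)(1−6)(1−8)(1−11) = (−9)·(−5)·(−7)·(−10) = 3150 ≡ 4, so v_3 = 4^{−1} = 10 (mod 13).
  i = 4 (α = 8): (8−10)(8−6)(8−1)(8−11) = (−2)·2·7·(−3) = 84 ≡ 6, so v_4 = 6^{−1} = 11 (mod 13).
  i = 5 (α = 11): (11−10)(11−6)(11−1)(11−8) = 1·5·10·3 = 150 ≡ 7, so v_5 = 7^{−1} = 2 (mod 13).
  v = [11, 5, 10, 11, 2].
Step 2: syndromes of r = [0, 11, 2, 12, 9] (all sums mod 13).
  S_0 = Σ v_i r_i = 11·0 + 5·11 + 10·2 + 11·12 + 2·9 = 225 ≡ 4.
  S_1 = Σ v_i α_i r_i = 11·10·0 + 5·6·11 + 10·1·2 + 11·8·12 + 2·11·9 = 1604 ≡ 5.
  α_i^2 mod 13 = [9, 10, 1, 12, 4].
  S_2 = Σ v_i α_i^2 r_i = 11·9·0 + 5·10·11 + 10·1·2 + 11·12·12 + 2·4·9 = 2226 ≡ 3.
  S = (4, 5, 3) ≠ 0, so r is not a codeword (an error is present).
Step 3: locate the error. For a single error e at position i, S_ℓ = v_i·e·α_i^ℓ, so α_err = S_1/S_0.
  S_0^{−1} = 4^{−1} = 10 (mod 13), so α_err = 5·10 = 50 ≡ 11 = α_5. Error position i = 5.
  Consistency check: S_2/S_1 = 3·8 = 24 ≡ 11 = α_err ✓ (single-error assumption holds).
Step 4: error magnitude e = S_0/v_5 = S_0·∏_{j≠5}(α_5 − α_j) = 4·7 = 28 ≡ 2 (mod 13).
Step 5: correct position 5: c_5 = r_5 − e = 9 − 2 ≡ 7 (mod 13). Hence c = [0, 11, 2, 12, 7].
  Check: interpolating c through the α_i gives m(x) = 8 + 7·x (degree < 2) with m(α_i) = c_i for every i, so c is indeed a codeword.


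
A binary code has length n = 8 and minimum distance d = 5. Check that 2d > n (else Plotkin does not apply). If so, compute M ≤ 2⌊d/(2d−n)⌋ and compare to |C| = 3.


Plotkin bound M ≤ 4; given |C| = 3 ≤ bound (satisfied).

Check applicability: 2d = 10, n = 8.
2d − n = 2 > 0, so Plotkin applies.
Compute d/(2d−n) = 5/2 ≈ 2.5000.
⌊d/(2d−n)⌋ = 2.
Plotkin bound: M ≤ 2·2 = 4.
Given |C| = 3, check: satisfied.
This |C| is below the Plotkin bound.


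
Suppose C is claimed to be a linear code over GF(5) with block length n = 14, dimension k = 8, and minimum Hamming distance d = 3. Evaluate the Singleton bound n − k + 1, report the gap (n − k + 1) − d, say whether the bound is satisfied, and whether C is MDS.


Singleton RHS = n − k + 1 = 7, slack = 4, bound satisfied, not MDS.

Singleton bound: d ≤ n − k + 1.
Here n = 14, k = 8, so n − k + 1 = 7.
Given d = 3, check d ≤ 7: YES.
Slack = (n − k + 1) − d = 4.
The code is NOT MDS (slack = 4 > 0).
Description: the claimed parameters are [14, 8, 3]_5; such a code would be non-MDS.


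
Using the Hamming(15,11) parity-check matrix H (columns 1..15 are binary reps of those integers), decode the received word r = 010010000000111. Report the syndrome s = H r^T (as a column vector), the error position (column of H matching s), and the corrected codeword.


s = (1, 0, 1, 1)^T, error position = 11, corrected codeword c = 010010000010111

Compute s = H r^T mod 2 one row at a time:
  s_1 = 0 + 0 + 0 + 0 + 0 + 1 + 1 + 1 = 3 ≡ 1 (mod 2).
  s_2 = 0 + 1 + 0 + 0 + 0 + 1 + 1 + 1 = 4 ≡ 0 (mod 2).
  s_3 = 1 + 0 + 0 + 0 + 0 + 0 + 1 + 1 = 3 ≡ 1 (mod 2).
  s_4 = 0 + 0 + 1 + 0 + 0 + 0 + 1 + 1 = 3 ≡ 1 (mod 2).
s = (1, 0, 1, 1)^T — this equals column 11 of H (binary 1011), so error is at position 11.
Correct: flip bit 11 of r = 010010000000111 to get c = 010010000010111.


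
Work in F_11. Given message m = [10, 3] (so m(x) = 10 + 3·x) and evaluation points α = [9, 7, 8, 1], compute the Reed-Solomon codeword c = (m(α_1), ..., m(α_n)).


c = [4, 9, 1, 2]

Message polynomial: m(x) = 10 + 3·x (mod 11).
For each evaluation point α_i, compute m(α_i) mod 11:
  α_1 = 9: Horner steps 3 → 4, so m(9) = 4.
  α_2 = 7: Horner steps 3 → 9, so m(7) = 9.
  α_3 = 8: Horner steps 3 → 1, so m(8) = 1.
  α_4 = 1: Horner steps 3 → 2, so m(1) = 2.
Codeword c = [4, 9, 1, 2] ∈ F_11^4.


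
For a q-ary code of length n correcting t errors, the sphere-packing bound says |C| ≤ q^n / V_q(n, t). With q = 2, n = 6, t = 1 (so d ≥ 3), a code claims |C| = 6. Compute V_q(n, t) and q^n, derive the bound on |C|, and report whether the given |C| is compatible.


V_q(n, t) = 7, q^n = 64, Hamming bound = 9, |C| = 6 ≤ bound (satisfied).

Step 1: Compute V_q(n, t) = Σ_{j=0}^1 C(n, j) (q−1)^j.
  j = 0: C(6,0)·(1)^0 = 1·1 = 1.
  j = 1: C(6,1)·(1)^1 = 6·1 = 6.
  V_q(n, t) = 1 + 6 = 7.
Step 2: q^n = 2^6 = 64.
Step 3: Hamming bound ⌊q^n / V_q(n,t)⌋ = ⌊64/7⌋ = 9.
Step 4: Compare |C| = 6 to 9: satisfied.
The claimed |C| lies below the Hamming bound.


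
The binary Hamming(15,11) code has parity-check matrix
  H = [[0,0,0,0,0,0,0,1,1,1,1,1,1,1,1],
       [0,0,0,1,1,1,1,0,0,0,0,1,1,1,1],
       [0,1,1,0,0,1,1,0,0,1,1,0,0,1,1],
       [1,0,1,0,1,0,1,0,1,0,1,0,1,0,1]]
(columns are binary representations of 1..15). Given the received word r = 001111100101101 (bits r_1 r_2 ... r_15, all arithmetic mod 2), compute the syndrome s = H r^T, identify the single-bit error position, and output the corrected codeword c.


s = (0, 1, 1, 1)^T, error position = 7, corrected codeword c = 001111000101101

Compute s = H r^T mod 2 one row at a time:
  s_1 = 0 + 0 + 1 + 0 + 1 + 1 + 0 + 1 = 4 ≡ 0 (mod 2).
  s_2 = 1 + 1 + 1 + 1 + 1 + 1 + 0 + 1 = 7 ≡ 1 (mod 2).
  s_3 = 0 + 1 + 1 + 1 + 1 + 0 + 0 + 1 = 5 ≡ 1 (mod 2).
  s_4 = 0 + 1 + 1 + 1 + 0 + 0 + 1 + 1 = 5 ≡ 1 (mod 2).
s = (0, 1, 1, 1)^T — this equals column 7 of H (binary 0111), so error is at position 7.
Correct: flip bit 7 of r = 001111100101101 to get c = 001111000101101.


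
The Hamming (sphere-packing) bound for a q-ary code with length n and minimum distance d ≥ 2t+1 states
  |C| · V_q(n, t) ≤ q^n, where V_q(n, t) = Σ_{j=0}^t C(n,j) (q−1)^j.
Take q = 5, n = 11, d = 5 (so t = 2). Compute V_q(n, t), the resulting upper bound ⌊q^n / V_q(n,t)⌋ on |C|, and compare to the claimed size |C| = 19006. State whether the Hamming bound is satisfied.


V_q(n, t) = 925, q^n = 48828125, Hamming bound = 52787, |C| = 19006 ≤ bound (satisfied).

Step 1: Compute V_q(n, t) = Σ_{j=0}^2 C(n, j) (q−1)^j.
  j = 0: C(11,0)·(4)^0 = 1·1 = 1.
  j = 1: C(11,1)·(4)^1 = 11·4 = 44.
  j = 2: C(11,2)·(4)^2 = 55·16 = 880.
  V_q(n, t) = 1 + 44 + 880 = 925.
Step 2: q^n = 5^11 = 48828125.
Step 3: Hamming bound ⌊q^n / V_q(n,t)⌋ = ⌊48828125/925⌋ = 52787.
Step 4: Compare |C| = 19006 to 52787: satisfied.
The claimed |C| lies below the Hamming bound.


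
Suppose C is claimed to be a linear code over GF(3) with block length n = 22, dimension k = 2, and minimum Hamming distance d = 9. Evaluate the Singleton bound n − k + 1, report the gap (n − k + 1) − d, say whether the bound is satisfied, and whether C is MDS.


Singleton RHS = n − k + 1 = 21, slack = 12, bound satisfied, not MDS.

Singleton bound: d ≤ n − k + 1.
Here n = 22, k = 2, so n − k + 1 = 21.
Given d = 9, check d ≤ 21: YES.
Slack = (n − k + 1) − d = 12.
The code is NOT MDS (slack = 12 > 0).
Description: the claimed parameters are [22, 2, 9]_3; such a code would be non-MDS.


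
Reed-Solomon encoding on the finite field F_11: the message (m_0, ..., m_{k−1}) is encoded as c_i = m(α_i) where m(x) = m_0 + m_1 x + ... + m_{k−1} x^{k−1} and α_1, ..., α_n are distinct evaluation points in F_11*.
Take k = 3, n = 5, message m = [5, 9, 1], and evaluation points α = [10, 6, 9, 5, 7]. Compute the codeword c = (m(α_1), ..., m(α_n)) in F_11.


c = [8, 7, 2, 9, 7]

Message polynomial: m(x) = 5 + 9·x + 1·x^2 (mod 11).
For each evaluation point α_i, compute m(α_i) mod 11:
  α_1 = 10: Horner steps 1 → 8 → 8, so m(10) = 8.
  α_2 = 6: Horner steps 1 → 4 → 7, so m(6) = 7.
  α_3 = 9: Horner steps 1 → 7 → 2, so m(9) = 2.
  α_4 = 5: Horner steps 1 → 3 → 9, so m(5) = 9.
  α_5 = 7: Horner steps 1 → 5 → 7, so m(7) = 7.
Codeword c = [8, 7, 2, 9, 7] ∈ F_11^5.


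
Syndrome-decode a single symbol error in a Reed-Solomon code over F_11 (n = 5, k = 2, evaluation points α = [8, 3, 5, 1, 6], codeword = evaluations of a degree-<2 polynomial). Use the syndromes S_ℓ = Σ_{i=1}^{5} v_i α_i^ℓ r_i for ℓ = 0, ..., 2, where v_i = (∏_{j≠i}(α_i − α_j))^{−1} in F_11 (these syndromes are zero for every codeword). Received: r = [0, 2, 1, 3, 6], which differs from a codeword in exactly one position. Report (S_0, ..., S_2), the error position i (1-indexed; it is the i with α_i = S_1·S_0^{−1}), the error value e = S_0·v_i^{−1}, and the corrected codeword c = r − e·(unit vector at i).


S = (6, 4, 10), error at position 1, error magnitude e = 6, c = [5, 2, 1, 3, 6].

Step 1: column multipliers v_i = (∏_{j≠i}(α_i − α_j))^{−1} mod 11.
  i = 1 (α = 8): (8−3)(8−5)(8−1)(8−6) = 5·3·7·2 = 210 ≡ 1, so v_1 = 1^{−1} = 1 (mod 11).
  i = 2 (α = 3): (3−8)(3−5)(3−1)(3−6) = (−5)·(−2)·2·(−3) = −60 ≡ 6, so v_2 = 6^{−1} = 2 (mod 11).
  i = 3 (α = 5): (5−8)(5−3)(5−1)(5−6) = (−3)·2·4·(−1) = 24 ≡ 2, so v_3 = 2^{−1} = 6 (mod 11).
  i = 4 (α = 1): (1−8)(1−3)(1−5)(1−6) = (−7)·(−2)·(−4)·(−5) = 280 ≡ 5, so v_4 = 5^{−1} = 9 (mod 11).
  i = 5 (α = 6): (6−8)(6−3)(6−5)(6−1) = (−2)·3·1·5 = −30 ≡ 3, so v_5 = 3^{−1} = 4 (mod 11).
  v = [1, 2, 6, 9, 4].
Step 2: syndromes of r = [0, 2, 1, 3, 6] (all sums mod 11).
  S_0 = Σ v_i r_i = 1·0 + 2·2 + 6·1 + 9·3 + 4·6 = 61 ≡ 6.
  S_1 = Σ v_i α_i r_i = 1·8·0 + 2·3·2 + 6·5·1 + 9·1·3 + 4·6·6 = 213 ≡ 4.
  α_i^2 mod 11 = [9, 9, 3, 1, 3].
  S_2 = Σ v_i α_i^2 r_i = 1·9·0 + 2·9·2 + 6·3·1 + 9·1·3 + 4·3·6 = 153 ≡ 10.
  S = (6, 4, 10) ≠ 0, so r is not a codeword (an error is present).
Step 3: locate the error. For a single error e at position i, S_ℓ = v_i·e·α_i^ℓ, so α_err = S_1/S_0.
  S_0^{−1} = 6^{−1} = 2 (mod 11), so α_err = 4·2 = 8 ≡ 8 = α_1. Error position i = 1.
  Consistency check: S_2/S_1 = 10·3 = 30 ≡ 8 = α_err ✓ (single-error assumption holds).
Step 4: error magnitude e = S_0/v_1 = S_0·∏_{j≠1}(α_1 − α_j) = 6·1 = 6 ≡ 6 (mod 11).
Step 5: correct position 1: c_1 = r_1 − e = 0 − 6 ≡ 5 (mod 11). Hence c = [5, 2, 1, 3, 6].
  Check: interpolating c through the α_i gives m(x) = 9 + 5·x (degree < 2) with m(α_i) = c_i for every i, so c is indeed a codeword.


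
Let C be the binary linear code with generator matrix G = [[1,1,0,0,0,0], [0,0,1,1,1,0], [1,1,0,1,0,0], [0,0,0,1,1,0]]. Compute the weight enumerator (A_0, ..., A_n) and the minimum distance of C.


Weight distribution: A_0 = 1, A_1 = 3, A_2 = 4, A_3 = 4, A_4 = 3, A_5 = 1. Minimum distance d = 1.

Enumerate all 2^4 = 16 messages m ∈ F_2^4.
For each, compute codeword c = mG in F_2^6, then tally its weight.
  m = 0000 → c = 000000, weight = 0.
  m = 1000 → c = 110000, weight = 2.
  m = 0100 → c = 001110, weight = 3.
  m = 1100 → c = 111110, weight = 5.
  m = 0010 → c = 110100, weight = 3.
  m = 1010 → c = 000100, weight = 1.
  m = 0110 → c = 111010, weight = 4.
  m = 1110 → c = 001010, weight = 2.
  m = 0001 → c = 000110, weight = 2.
  m = 1001 → c = 110110, weight = 4.
  m = 0101 → c = 001000, weight = 1.
  m = 1101 → c = 111000, weight = 3.
  m = 0011 → c = 110010, weight = 3.
  m = 1011 → c = 000010, weight = 1.
  m = 0111 → c = 111100, weight = 4.
  m = 1111 → c = 001100, weight = 2.
Tally weights:
  weight 0: 1 codewords.
  weight 1: 3 codewords.
  weight 2: 4 codewords.
  weight 3: 4 codewords.
  weight 4: 3 codewords.
  weight 5: 1 codewords.
Minimum distance d = smallest w > 0 with A_w > 0 = 1.
Sanity: Σ A_w = 16 = 2^4 = 16 ✓.


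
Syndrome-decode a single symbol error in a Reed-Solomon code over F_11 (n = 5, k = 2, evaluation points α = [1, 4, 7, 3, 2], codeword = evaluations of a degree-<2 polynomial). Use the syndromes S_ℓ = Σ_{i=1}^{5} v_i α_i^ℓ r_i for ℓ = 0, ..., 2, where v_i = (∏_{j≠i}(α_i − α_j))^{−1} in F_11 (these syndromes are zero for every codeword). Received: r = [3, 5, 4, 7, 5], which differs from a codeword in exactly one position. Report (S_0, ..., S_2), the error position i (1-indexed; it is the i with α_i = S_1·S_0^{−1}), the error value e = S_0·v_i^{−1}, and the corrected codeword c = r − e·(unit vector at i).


S = (10, 7, 6), error at position 2, error magnitude e = 7, c = [3, 9, 4, 7, 5].

Step 1: column multipliers v_i = (∏_{j≠i}(α_i − α_j))^{−1} mod 11.
  i = 1 (α = 1): (1−4)(1−7)(1−3)(1−2) = (−3)·(−6)·(−2)·(−1) = 36 ≡ 3, so v_1 = 3^{−1} = 4 (mod 11).
  i = 2 (α = 4): (4−1)(4−7)(4−3)(4−2) = 3·(−3)·1·2 = −18 ≡ 4, so v_2 = 4^{−1} = 3 (mod 11).
  i = 3 (α = 7): (7−1)(7−4)(7−3)(7−2) = 6·3·4·5 = 360 ≡ 8, so v_3 = 8^{−1} = 7 (mod 11).
  i = 4 (α = 3): (3−1)(3−4)(3−7)(3−2) = 2·(−1)·(−4)·1 = 8 ≡ 8, so v_4 = 8^{−1} = 7 (mod 11).
  i = 5 (α = 2): (2−1)(2−4)(2−7)(2−3) = 1·(−2)·(−5)·(−1) = −10 ≡ 1, so v_5 = 1^{−1} = 1 (mod 11).
  v = [4, 3, 7, 7, 1].
Step 2: syndromes of r = [3, 5, 4, 7, 5] (all sums mod 11).
  S_0 = Σ v_i r_i = 4·3 + 3·5 + 7·4 + 7·7 + 1·5 = 109 ≡ 10.
  S_1 = Σ v_i α_i r_i = 4·1·3 + 3·4·5 + 7·7·4 + 7·3·7 + 1·2·5 = 425 ≡ 7.
  α_i^2 mod 11 = [1, 5, 5, 9, 4].
  S_2 = Σ v_i α_i^2 r_i = 4·1·3 + 3·5·5 + 7·5·4 + 7·9·7 + 1·4·5 = 688 ≡ 6.
  S = (10, 7, 6) ≠ 0, so r is not a codeword (an error is present).
Step 3: locate the error. For a single error e at position i, S_ℓ = v_i·e·α_i^ℓ, so α_err = S_1/S_0.
  S_0^{−1} = 10^{−1} = 10 (mod 11), so α_err = 7·10 = 70 ≡ 4 = α_2. Error position i = 2.
  Consistency check: S_2/S_1 = 6·8 = 48 ≡ 4 = α_err ✓ (single-error assumption holds).
Step 4: error magnitude e = S_0/v_2 = S_0·∏_{j≠2}(α_2 − α_j) = 10·4 = 40 ≡ 7 (mod 11).
Step 5: correct position 2: c_2 = r_2 − e = 5 − 7 ≡ 9 (mod 11). Hence c = [3, 9, 4, 7, 5].
  Check: interpolating c through the α_i gives m(x) = 1 + 2·x (degree < 2) with m(α_i) = c_i for every i, so c is indeed a codeword.


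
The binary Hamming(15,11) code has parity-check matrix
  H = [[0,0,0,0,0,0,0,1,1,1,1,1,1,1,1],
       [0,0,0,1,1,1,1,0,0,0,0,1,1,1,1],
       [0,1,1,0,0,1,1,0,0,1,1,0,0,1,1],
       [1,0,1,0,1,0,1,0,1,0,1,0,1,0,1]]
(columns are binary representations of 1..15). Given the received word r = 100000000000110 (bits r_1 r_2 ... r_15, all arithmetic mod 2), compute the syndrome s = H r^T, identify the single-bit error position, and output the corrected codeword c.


s = (0, 0, 1, 0)^T, error position = 2, corrected codeword c = 110000000000110

Compute s = H r^T mod 2 one row at a time:
  s_1 = 0 + 0 + 0 + 0 + 0 + 1 + 1 + 0 = 2 ≡ 0 (mod 2).
  s_2 = 0 + 0 + 0 + 0 + 0 + 1 + 1 + 0 = 2 ≡ 0 (mod 2).
  s_3 = 0 + 0 + 0 + 0 + 0 + 0 + 1 + 0 = 1 ≡ 1 (mod 2).
  s_4 = 1 + 0 + 0 + 0 + 0 + 0 + 1 + 0 = 2 ≡ 0 (mod 2).
s = (0, 0, 1, 0)^T — this equals column 2 of H (binary 0010), so error is at position 2.
Correct: flip bit 2 of r = 100000000000110 to get c = 110000000000110.


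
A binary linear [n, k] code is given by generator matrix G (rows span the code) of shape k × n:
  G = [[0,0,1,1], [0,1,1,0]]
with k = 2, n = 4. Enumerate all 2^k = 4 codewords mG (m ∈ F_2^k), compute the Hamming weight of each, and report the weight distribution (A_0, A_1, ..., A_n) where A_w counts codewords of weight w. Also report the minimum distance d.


Weight distribution: A_0 = 1, A_2 = 3. Minimum distance d = 2.

Enumerate all 2^2 = 4 messages m ∈ F_2^2.
For each, compute codeword c = mG in F_2^4, then tally its weight.
  m = 00 → c = 0000, weight = 0.
  m = 10 → c = 0011, weight = 2.
  m = 01 → c = 0110, weight = 2.
  m = 11 → c = 0101, weight = 2.
Tally weights:
  weight 0: 1 codewords.
  weight 2: 3 codewords.
Minimum distance d = smallest w > 0 with A_w > 0 = 2.
Sanity: Σ A_w = 4 = 2^2 = 4 ✓.


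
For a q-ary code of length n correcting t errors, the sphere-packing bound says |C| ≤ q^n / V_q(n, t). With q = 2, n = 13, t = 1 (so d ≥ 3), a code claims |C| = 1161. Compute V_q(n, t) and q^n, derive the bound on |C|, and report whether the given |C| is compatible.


V_q(n, t) = 14, q^n = 8192, Hamming bound = 585, |C| = 1161 > bound (violated).

Step 1: Compute V_q(n, t) = Σ_{j=0}^1 C(n, j) (q−1)^j.
  j = 0: C(13,0)·(1)^0 = 1·1 = 1.
  j = 1: C(13,1)·(1)^1 = 13·1 = 13.
  V_q(n, t) = 1 + 13 = 14.
Step 2: q^n = 2^13 = 8192.
Step 3: Hamming bound ⌊q^n / V_q(n,t)⌋ = ⌊8192/14⌋ = 585.
Step 4: Compare |C| = 1161 to 585: violated.
The claimed |C| lies above the Hamming bound, so no 2-ary code of length 13 with d ≥ 3 can have 1161 codewords.


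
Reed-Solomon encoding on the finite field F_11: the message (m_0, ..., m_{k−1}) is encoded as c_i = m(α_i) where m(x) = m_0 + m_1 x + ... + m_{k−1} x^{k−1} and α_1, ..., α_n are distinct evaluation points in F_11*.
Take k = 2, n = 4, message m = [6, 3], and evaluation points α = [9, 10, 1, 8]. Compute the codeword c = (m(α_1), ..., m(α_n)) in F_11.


c = [0, 3, 9, 8]

Message polynomial: m(x) = 6 + 3·x (mod 11).
For each evaluation point α_i, compute m(α_i) mod 11:
  α_1 = 9: Horner steps 3 → 0, so m(9) = 0.
  α_2 = 10: Horner steps 3 → 3, so m(10) = 3.
  α_3 = 1: Horner steps 3 → 9, so m(1) = 9.
  α_4 = 8: Horner steps 3 → 8, so m(8) = 8.
Codeword c = [0, 3, 9, 8] ∈ F_11^4.


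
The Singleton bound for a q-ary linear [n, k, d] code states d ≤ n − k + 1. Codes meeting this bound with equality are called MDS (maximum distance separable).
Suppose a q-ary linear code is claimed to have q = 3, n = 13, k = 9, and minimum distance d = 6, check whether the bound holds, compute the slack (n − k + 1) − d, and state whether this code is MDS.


Singleton RHS = n − k + 1 = 5, slack = -1, bound violated (no such code; not MDS).

Singleton bound: d ≤ n − k + 1.
Here n = 13, k = 9, so n − k + 1 = 5.
Given d = 6, check d ≤ 5: NO.
Slack = (n − k + 1) − d = -1.
The slack is negative: d = 6 exceeds n − k + 1 = 5 by 1, so the Singleton bound is violated and no linear [13, 9, 6]_3 code can exist. In particular it is not MDS (MDS requires d = n − k + 1 exactly).
Description: the claimed parameters are [13, 9, 6]_3; such a code would be impossible (violates the Singleton bound).


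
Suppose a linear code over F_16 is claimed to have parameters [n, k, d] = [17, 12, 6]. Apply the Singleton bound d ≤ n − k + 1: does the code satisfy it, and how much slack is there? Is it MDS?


Singleton RHS = n − k + 1 = 6, slack = 0, bound satisfied, MDS.

Singleton bound: d ≤ n − k + 1.
Here n = 17, k = 12, so n − k + 1 = 6.
Given d = 6, check d ≤ 6: YES.
Slack = (n − k + 1) − d = 0.
The code is MDS (slack = 0).
Description: the claimed parameters are [17, 12, 6]_16; such a code would be MDS (meets Singleton bound).


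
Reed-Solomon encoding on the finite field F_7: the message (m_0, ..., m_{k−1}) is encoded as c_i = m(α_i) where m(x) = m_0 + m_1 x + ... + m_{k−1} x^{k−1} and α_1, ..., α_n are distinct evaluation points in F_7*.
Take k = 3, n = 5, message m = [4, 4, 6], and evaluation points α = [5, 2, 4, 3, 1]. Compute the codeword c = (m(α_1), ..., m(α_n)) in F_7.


c = [6, 1, 4, 0, 0]

Message polynomial: m(x) = 4 + 4·x + 6·x^2 (mod 7).
For each evaluation point α_i, compute m(α_i) mod 7:
  α_1 = 5: Horner steps 6 → 6 → 6, so m(5) = 6.
  α_2 = 2: Horner steps 6 → 2 → 1, so m(2) = 1.
  α_3 = 4: Horner steps 6 → 0 → 4, so m(4) = 4.
  α_4 = 3: Horner steps 6 → 1 → 0, so m(3) = 0.
  α_5 = 1: Horner steps 6 → 3 → 0, so m(1) = 0.
Codeword c = [6, 1, 4, 0, 0] ∈ F_7^5.


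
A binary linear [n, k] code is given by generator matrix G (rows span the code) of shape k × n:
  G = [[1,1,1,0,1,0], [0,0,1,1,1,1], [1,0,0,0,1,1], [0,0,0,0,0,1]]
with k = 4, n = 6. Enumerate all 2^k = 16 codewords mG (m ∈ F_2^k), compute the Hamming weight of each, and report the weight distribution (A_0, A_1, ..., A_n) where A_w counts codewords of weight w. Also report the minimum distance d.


Weight distribution: A_0 = 1, A_1 = 1, A_2 = 2, A_3 = 6, A_4 = 5, A_5 = 1. Minimum distance d = 1.

Enumerate all 2^4 = 16 messages m ∈ F_2^4.
For each, compute codeword c = mG in F_2^6, then tally its weight.
  m = 0000 → c = 000000, weight = 0.
  m = 1000 → c = 111010, weight = 4.
  m = 0100 → c = 001111, weight = 4.
  m = 1100 → c = 110101, weight = 4.
  m = 0010 → c = 100011, weight = 3.
  m = 1010 → c = 011001, weight = 3.
  m = 0110 → c = 101100, weight = 3.
  m = 1110 → c = 010110, weight = 3.
  m = 0001 → c = 000001, weight = 1.
  m = 1001 → c = 111011, weight = 5.
  m = 0101 → c = 001110, weight = 3.
  m = 1101 → c = 110100, weight = 3.
  m = 0011 → c = 100010, weight = 2.
  m = 1011 → c = 011000, weight = 2.
  m = 0111 → c = 101101, weight = 4.
  m = 1111 → c = 010111, weight = 4.
Tally weights:
  weight 0: 1 codewords.
  weight 1: 1 codewords.
  weight 2: 2 codewords.
  weight 3: 6 codewords.
  weight 4: 5 codewords.
  weight 5: 1 codewords.
Minimum distance d = smallest w > 0 with A_w > 0 = 1.
Sanity: Σ A_w = 16 = 2^4 = 16 ✓.


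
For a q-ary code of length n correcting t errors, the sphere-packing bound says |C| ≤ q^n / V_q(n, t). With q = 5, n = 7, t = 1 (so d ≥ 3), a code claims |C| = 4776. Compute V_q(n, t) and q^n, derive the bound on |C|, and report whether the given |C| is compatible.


V_q(n, t) = 29, q^n = 78125, Hamming bound = 2693, |C| = 4776 > bound (violated).

Step 1: Compute V_q(n, t) = Σ_{j=0}^1 C(n, j) (q−1)^j.
  j = 0: C(7,0)·(4)^0 = 1·1 = 1.
  j = 1: C(7,1)·(4)^1 = 7·4 = 28.
  V_q(n, t) = 1 + 28 = 29.
Step 2: q^n = 5^7 = 78125.
Step 3: Hamming bound ⌊q^n / V_q(n,t)⌋ = ⌊78125/29⌋ = 2693.
Step 4: Compare |C| = 4776 to 2693: violated.
The claimed |C| lies above the Hamming bound, so no 5-ary code of length 7 with d ≥ 3 can have 4776 codewords.


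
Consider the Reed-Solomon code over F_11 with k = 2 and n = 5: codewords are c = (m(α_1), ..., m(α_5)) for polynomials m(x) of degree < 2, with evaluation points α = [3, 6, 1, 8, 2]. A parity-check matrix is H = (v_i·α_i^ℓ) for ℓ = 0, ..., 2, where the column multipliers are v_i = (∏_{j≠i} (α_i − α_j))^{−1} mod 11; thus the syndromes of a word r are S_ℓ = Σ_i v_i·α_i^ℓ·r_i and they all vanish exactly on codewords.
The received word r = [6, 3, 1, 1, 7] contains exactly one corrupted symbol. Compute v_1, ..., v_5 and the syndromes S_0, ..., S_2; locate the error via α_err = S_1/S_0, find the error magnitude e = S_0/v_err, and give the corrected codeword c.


S = (1, 1, 1), error at position 3, error magnitude e = 4, c = [6, 3, 8, 1, 7].

Step 1: column multipliers v_i = (∏_{j≠i}(α_i − α_j))^{−1} mod 11.
  i = 1 (α = 3): (3−6)(3−1)(3−8)(3−2) = (−3)·2·(−5)·1 = 30 ≡ 8, so v_1 = 8^{−1} = 7 (mod 11).
  i = 2 (α = 6): (6−3)(6−1)(6−8)(6−2) = 3·5·(−2)·4 = −120 ≡ 1, so v_2 = 1^{−1} = 1 (mod 11).
  i = 3 (α = 1): (1−3)(1−6)(1−8)(1−2) = (−2)·(−5)·(−7)·(−1) = 70 ≡ 4, so v_3 = 4^{−1} = 3 (mod 11).
  i = 4 (α = 8): (8−3)(8−6)(8−1)(8−2) = 5·2·7·6 = 420 ≡ 2, so v_4 = 2^{−1} = 6 (mod 11).
  i = 5 (α = 2): (2−3)(2−6)(2−1)(2−8) = (−1)·(−4)·1·(−6) = −24 ≡ 9, so v_5 = 9^{−1} = 5 (mod 11).
  v = [7, 1, 3, 6, 5].
Step 2: syndromes of r = [6, 3, 1, 1, 7] (all sums mod 11).
  S_0 = Σ v_i r_i = 7·6 + 1·3 + 3·1 + 6·1 + 5·7 = 89 ≡ 1.
  S_1 = Σ v_i α_i r_i = 7·3·6 + 1·6·3 + 3·1·1 + 6·8·1 + 5·2·7 = 265 ≡ 1.
  α_i^2 mod 11 = [9, 3, 1, 9, 4].
  S_2 = Σ v_i α_i^2 r_i = 7·9·6 + 1·3·3 + 3·1·1 + 6·9·1 + 5·4·7 = 584 ≡ 1.
  S = (1, 1, 1) ≠ 0, so r is not a codeword (an error is present).
Step 3: locate the error. For a single error e at position i, S_ℓ = v_i·e·α_i^ℓ, so α_err = S_1/S_0.
  S_0^{−1} = 1^{−1} = 1 (mod 11), so α_err = 1·1 = 1 ≡ 1 = α_3. Error position i = 3.
  Consistency check: S_2/S_1 = 1·1 = 1 ≡ 1 = α_err ✓ (single-error assumption holds).
Step 4: error magnitude e = S_0/v_3 = S_0·∏_{j≠3}(α_3 − α_j) = 1·4 = 4 ≡ 4 (mod 11).
Step 5: correct position 3: c_3 = r_3 − e = 1 − 4 ≡ 8 (mod 11). Hence c = [6, 3, 8, 1, 7].
  Check: interpolating c through the α_i gives m(x) = 9 + 10·x (degree < 2) with m(α_i) = c_i for every i, so c is indeed a codeword.


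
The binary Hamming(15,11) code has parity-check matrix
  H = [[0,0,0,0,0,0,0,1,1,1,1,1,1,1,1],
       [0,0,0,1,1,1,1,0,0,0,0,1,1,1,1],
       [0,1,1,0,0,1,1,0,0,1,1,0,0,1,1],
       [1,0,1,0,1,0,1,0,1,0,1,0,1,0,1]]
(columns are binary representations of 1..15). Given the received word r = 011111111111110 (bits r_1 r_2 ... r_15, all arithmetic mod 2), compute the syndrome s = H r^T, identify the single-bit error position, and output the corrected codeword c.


s = (1, 1, 1, 0)^T, error position = 14, corrected codeword c = 011111111111100

Compute s = H r^T mod 2 one row at a time:
  s_1 = 1 + 1 + 1 + 1 + 1 + 1 + 1 + 0 = 7 ≡ 1 (mod 2).
  s_2 = 1 + 1 + 1 + 1 + 1 + 1 + 1 + 0 = 7 ≡ 1 (mod 2).
  s_3 = 1 + 1 + 1 + 1 + 1 + 1 + 1 + 0 = 7 ≡ 1 (mod 2).
  s_4 = 0 + 1 + 1 + 1 + 1 + 1 + 1 + 0 = 6 ≡ 0 (mod 2).
s = (1, 1, 1, 0)^T — this equals column 14 of H (binary 1110), so error is at position 14.
Correct: flip bit 14 of r = 011111111111110 to get c = 011111111111100.
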